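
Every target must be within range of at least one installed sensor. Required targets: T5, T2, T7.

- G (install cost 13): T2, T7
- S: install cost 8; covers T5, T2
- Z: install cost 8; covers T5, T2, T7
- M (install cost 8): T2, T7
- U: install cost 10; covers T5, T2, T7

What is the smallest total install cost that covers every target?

Z alone covers T5, T2, T7 — every target.
Total install cost: 8.
No cover costs less than 8.

8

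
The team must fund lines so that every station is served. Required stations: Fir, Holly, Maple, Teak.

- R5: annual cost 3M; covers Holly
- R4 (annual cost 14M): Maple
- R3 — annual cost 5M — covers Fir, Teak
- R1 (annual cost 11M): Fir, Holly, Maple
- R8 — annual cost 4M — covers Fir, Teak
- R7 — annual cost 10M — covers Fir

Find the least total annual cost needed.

15

The greedy cost-per-new-station heuristic would pick R8, R5, and R1 for 18, but a cheaper cover exists.
Choose R1 and R8: together they cover Fir, Holly, Maple, Teak — every station.
Total annual cost: 11 + 4 = 15.
No cover costs less than 15.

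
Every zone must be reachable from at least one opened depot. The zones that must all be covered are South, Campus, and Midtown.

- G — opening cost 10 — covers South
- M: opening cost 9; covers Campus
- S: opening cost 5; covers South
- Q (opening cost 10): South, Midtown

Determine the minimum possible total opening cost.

19

Choose M and Q: together they cover South, Campus, Midtown — every zone.
Total opening cost: 9 + 10 = 19.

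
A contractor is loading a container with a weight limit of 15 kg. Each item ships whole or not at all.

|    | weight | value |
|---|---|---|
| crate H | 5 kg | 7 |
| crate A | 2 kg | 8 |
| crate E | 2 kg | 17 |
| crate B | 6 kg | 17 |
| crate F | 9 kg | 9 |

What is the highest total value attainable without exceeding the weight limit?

crate H + crate A + crate E + crate B: weight 5 + 2 + 2 + 6 = 15 ≤ 15, value 7 + 8 + 17 + 17 = 49.
crate A + crate E + crate B: weight 2 + 2 + 6 = 10 ≤ 15, value 8 + 17 + 17 = 42.
crate H + crate E + crate B: weight 5 + 2 + 6 = 13 ≤ 15, value 7 + 17 + 17 = 41.
Best is crate H, crate A, crate E, and crate B with total value 49.

49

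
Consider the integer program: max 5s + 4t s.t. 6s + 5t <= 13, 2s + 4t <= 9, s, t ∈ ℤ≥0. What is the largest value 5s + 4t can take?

(s,t)=(2,0) is feasible, giving 10.
(s,t)=(1,1) is feasible, giving 9.
(s,t)=(1,0) is feasible, giving 5.
The best lattice point is (2,0), giving 10.

10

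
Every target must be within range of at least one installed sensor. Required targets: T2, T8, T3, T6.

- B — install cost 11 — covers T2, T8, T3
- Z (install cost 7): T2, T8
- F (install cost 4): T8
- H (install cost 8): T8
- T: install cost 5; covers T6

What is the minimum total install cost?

16

This is a weighted set-cover instance.
Choose B and T: together they cover T2, T8, T3, T6 — every target.
Total install cost: 11 + 5 = 16.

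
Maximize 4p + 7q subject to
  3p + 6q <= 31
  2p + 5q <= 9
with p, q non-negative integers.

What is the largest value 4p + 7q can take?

16

Relaxing integrality, the LP optimum is 18.00 at (p,q) = (4.5, 0), which is not an integer point.
(p,q)=(4,0): 3·4+6·0=12≤31, 2·4+5·0=8≤9, objective 16.
(p,q)=(3,0): 3·3+6·0=9≤31, 2·3+5·0=6≤9, objective 12.
The best lattice point is (4,0), giving 16.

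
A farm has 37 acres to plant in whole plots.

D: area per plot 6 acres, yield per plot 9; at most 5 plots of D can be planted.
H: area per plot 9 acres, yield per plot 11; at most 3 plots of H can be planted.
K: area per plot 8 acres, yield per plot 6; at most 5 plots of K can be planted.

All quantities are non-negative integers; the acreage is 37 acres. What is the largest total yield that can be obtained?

D has the best ratio (9/6); taking only D gives at most 5×9 = 45 (stopped by the supply cap of 5).
Mixing does better — 3×D and 2×H: area 36 ≤ 37, yield 3·9 + 2·11 = 49.

49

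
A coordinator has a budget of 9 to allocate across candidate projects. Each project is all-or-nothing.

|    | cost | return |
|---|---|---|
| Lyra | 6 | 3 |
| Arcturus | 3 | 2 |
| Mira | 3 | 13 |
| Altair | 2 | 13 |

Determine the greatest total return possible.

28

Arcturus + Mira + Altair: cost 3 + 3 + 2 = 8 ≤ 9, return 2 + 13 + 13 = 28.
Lyra + Altair: cost 6 + 2 = 8 ≤ 9, return 3 + 13 = 16.
Mira + Altair: cost 3 + 2 = 5 ≤ 9, return 13 + 13 = 26.
Best is Arcturus, Mira, and Altair with total return 28.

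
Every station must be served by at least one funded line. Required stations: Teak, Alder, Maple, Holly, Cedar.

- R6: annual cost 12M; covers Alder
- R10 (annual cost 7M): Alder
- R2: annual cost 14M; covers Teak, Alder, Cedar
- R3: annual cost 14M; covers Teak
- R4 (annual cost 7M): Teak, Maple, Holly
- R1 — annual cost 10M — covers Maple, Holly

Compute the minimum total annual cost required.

This is an integer covering problem.
Choose R2 and R4: together they cover Teak, Alder, Maple, Holly, Cedar — every station.
Total annual cost: 14 + 7 = 21.

21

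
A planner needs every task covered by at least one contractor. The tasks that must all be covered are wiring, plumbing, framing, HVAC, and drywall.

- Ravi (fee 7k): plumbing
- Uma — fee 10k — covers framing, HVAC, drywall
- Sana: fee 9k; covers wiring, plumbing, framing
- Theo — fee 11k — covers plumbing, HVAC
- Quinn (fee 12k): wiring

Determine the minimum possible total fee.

19

Choose Uma and Sana: together they cover wiring, plumbing, framing, HVAC, drywall — every task.
Total fee: 10 + 9 = 19.
No cover costs less than 19.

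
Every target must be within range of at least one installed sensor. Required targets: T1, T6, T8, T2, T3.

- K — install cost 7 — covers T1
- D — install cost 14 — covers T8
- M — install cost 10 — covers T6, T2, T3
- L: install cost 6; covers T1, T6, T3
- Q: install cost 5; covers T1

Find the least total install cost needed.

The greedy cost-per-new-target heuristic would pick L, M, and D for 30, but a cheaper cover exists.
Choose D, M, and Q: together they cover T1, T6, T8, T2, T3 — every target.
Total install cost: 14 + 10 + 5 = 29.
No cover costs less than 29.

29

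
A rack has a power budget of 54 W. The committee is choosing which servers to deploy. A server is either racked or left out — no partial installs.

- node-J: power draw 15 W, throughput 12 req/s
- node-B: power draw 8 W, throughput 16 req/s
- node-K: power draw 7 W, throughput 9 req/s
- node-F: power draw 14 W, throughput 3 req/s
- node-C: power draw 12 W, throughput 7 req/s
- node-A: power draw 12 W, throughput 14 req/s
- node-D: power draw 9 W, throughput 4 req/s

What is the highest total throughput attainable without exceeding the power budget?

58

This is a 0-1 knapsack instance.
node-J + node-B + node-K + node-C + node-A: power draw 15 + 8 + 7 + 12 + 12 = 54 ≤ 54, throughput 12 + 16 + 9 + 7 + 14 = 58.
node-J + node-B + node-K + node-A + node-D: power draw 15 + 8 + 7 + 12 + 9 = 51 ≤ 54, throughput 12 + 16 + 9 + 14 + 4 = 55.
node-J + node-B + node-K + node-A: power draw 15 + 8 + 7 + 12 = 42 ≤ 54, throughput 12 + 16 + 9 + 14 = 51.
Best is node-J, node-B, node-K, node-C, and node-A with total throughput 58.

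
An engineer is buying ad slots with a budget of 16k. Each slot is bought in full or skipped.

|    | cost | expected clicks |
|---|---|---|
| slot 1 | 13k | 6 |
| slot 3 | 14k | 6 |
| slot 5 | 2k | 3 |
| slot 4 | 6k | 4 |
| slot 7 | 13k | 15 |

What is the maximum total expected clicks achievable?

18

slot 5 + slot 7: cost 2 + 13 = 15 ≤ 16, expected clicks 3 + 15 = 18.
slot 1 + slot 5: cost 13 + 2 = 15 ≤ 16, expected clicks 6 + 3 = 9.
slot 7: cost 13 ≤ 16, expected clicks 15.
Best is slot 5 and slot 7 with total expected clicks 18.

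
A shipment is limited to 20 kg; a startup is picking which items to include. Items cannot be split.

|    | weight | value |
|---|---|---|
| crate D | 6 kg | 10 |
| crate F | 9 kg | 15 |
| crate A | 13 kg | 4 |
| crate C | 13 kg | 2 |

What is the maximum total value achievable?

25

This is a 0-1 knapsack instance.
Take crate D and crate F: weight 6 + 9 = 15 ≤ 20, value 10 + 15 = 25.
No other feasible combination does better.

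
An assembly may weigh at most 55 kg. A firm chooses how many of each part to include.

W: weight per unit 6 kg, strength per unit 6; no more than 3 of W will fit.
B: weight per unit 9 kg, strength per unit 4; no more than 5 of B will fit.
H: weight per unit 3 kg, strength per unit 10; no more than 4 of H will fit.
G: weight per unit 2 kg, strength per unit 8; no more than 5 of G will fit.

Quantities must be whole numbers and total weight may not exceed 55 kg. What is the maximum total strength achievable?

2×W, 2×B, 4×H, and 5×G: weight 52 ≤ 55, strength 2·6 + 2·4 + 4·10 + 5·8 = 100.
3×W, 1×B, 4×H, and 5×G: weight 49 ≤ 55, strength 3·6 + 1·4 + 4·10 + 5·8 = 102.
Best is 102.

102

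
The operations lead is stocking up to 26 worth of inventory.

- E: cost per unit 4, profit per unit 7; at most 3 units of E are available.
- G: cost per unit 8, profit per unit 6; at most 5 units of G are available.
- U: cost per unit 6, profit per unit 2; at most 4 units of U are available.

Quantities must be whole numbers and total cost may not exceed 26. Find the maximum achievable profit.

29

This is a bounded integer knapsack.
E has the best ratio (7/4); taking only E gives at most 3×7 = 21 (stopped by the supply cap of 3).
Mixing does better — 3×E, 1×G, and 1×U: cost 26 ≤ 26, profit 3·7 + 1·6 + 1·2 = 29.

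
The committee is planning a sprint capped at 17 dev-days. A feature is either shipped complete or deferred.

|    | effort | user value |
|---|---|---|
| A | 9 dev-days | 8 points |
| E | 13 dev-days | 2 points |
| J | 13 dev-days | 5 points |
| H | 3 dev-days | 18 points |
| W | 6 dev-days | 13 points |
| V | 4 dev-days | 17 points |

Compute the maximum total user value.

48

Allowing fractional choices, the relaxed optimum would be about 51.6, but features are indivisible.
H + V: effort 3 + 4 = 7 ≤ 17, user value 18 + 17 = 35.
H + W + V: effort 3 + 6 + 4 = 13 ≤ 17, user value 18 + 13 + 17 = 48.
A + H + V: effort 9 + 3 + 4 = 16 ≤ 17, user value 8 + 18 + 17 = 43.
Best is H, W, and V with total user value 48.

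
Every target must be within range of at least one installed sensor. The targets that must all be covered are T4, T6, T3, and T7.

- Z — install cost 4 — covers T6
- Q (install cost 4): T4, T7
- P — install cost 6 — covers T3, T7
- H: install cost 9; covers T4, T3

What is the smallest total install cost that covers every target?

14

Choose Z, Q, and P: together they cover T4, T6, T3, T7 — every target.
Total install cost: 4 + 4 + 6 = 14.
No cover costs less than 14.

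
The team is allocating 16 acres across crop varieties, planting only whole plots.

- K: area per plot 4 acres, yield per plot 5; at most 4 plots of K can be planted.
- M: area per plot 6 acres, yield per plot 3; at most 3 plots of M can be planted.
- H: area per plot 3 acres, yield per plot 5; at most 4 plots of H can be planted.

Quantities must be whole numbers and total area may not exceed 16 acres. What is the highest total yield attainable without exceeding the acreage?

H has the best ratio (5/3); taking only H gives at most 4×5 = 20 (stopped by the supply cap of 4).
Mixing does better — 1×K and 4×H: area 16 ≤ 16, yield 1·5 + 4·5 = 25.

25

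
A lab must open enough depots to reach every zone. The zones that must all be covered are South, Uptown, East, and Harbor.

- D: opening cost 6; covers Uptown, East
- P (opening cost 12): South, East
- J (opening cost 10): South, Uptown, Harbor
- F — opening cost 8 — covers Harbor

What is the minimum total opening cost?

Choose D and J: together they cover South, Uptown, East, Harbor — every zone.
Total opening cost: 6 + 10 = 16.
No cover costs less than 16.

16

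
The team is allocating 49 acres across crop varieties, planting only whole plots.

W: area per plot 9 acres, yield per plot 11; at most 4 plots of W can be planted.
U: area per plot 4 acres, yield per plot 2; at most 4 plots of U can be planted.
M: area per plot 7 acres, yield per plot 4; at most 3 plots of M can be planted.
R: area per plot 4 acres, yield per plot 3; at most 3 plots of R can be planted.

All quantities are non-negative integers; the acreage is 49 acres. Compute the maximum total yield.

W has the best ratio (11/9); taking only W gives at most 4×11 = 44 (stopped by the supply cap of 4).
Mixing does better — 4×W and 3×R: area 48 ≤ 49, yield 4·11 + 3·3 = 53.

53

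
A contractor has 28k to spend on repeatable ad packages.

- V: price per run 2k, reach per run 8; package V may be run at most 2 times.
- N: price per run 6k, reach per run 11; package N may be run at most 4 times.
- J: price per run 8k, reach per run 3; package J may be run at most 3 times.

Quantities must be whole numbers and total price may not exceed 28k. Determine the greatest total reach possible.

V has the best ratio (8/2); taking only V gives at most 2×8 = 16 (stopped by the supply cap of 2).
Mixing does better — 2×V and 4×N: price 28 ≤ 28, reach 2·8 + 4·11 = 60.

60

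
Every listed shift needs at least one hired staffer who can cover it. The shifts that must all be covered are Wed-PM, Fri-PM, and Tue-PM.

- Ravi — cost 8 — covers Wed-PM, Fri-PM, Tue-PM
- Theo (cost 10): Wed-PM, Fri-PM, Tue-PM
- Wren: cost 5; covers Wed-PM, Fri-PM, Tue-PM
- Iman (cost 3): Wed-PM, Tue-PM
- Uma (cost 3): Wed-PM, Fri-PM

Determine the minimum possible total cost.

This is a weighted set-cover instance.
Wren alone covers Wed-PM, Fri-PM, Tue-PM — every shift.
Total cost: 5.

5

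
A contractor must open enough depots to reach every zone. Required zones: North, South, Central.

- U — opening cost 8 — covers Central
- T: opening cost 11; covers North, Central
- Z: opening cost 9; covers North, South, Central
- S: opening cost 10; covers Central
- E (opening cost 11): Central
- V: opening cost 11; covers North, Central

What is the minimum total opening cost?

9

Z alone covers North, South, Central — every zone.
Total opening cost: 9.
No cover costs less than 9.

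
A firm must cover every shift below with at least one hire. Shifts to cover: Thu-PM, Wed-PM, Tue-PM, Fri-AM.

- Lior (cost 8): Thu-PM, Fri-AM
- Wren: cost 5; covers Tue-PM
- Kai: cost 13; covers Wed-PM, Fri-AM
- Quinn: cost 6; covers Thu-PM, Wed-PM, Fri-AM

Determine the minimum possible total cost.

11

This is a weighted set-cover instance.
Choose Wren and Quinn: together they cover Thu-PM, Wed-PM, Tue-PM, Fri-AM — every shift.
Total cost: 5 + 6 = 11.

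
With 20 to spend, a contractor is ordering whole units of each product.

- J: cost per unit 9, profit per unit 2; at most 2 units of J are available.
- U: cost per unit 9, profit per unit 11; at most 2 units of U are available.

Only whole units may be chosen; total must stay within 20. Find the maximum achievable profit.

Take 2×U: cost 18 ≤ 20, profit 2·11 = 22.
U has the best ratio (11/9) and is taken to its limit of 2; remaining capacity is filled optimally with the others.

22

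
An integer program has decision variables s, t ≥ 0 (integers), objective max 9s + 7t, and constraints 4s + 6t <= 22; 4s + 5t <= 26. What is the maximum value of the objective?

45

Relaxing integrality, the LP optimum is 49.50 at (s,t) = (5.5, 0), which is not an integer point.
(s,t)=(5,0): 4·5+6·0=20≤22, 4·5+5·0=20≤26, objective 45.
(s,t)=(4,1): 4·4+6·1=22≤22, 4·4+5·1=21≤26, objective 43.
(s,t)=(4,0): 4·4+6·0=16≤22, 4·4+5·0=16≤26, objective 36.
Maximum is 45 at (s,t)=(5,0).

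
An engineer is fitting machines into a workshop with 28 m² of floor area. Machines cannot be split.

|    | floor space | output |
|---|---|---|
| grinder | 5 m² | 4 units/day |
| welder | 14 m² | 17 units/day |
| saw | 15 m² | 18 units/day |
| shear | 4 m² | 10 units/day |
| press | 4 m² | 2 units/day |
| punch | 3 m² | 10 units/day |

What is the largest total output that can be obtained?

42

Allowing fractional choices, the relaxed optimum would be about 45.4, but machines are indivisible.
grinder + saw + shear + punch: floor space 5 + 15 + 4 + 3 = 27 ≤ 28, output 4 + 18 + 10 + 10 = 42.
grinder + welder + shear + punch: floor space 5 + 14 + 4 + 3 = 26 ≤ 28, output 4 + 17 + 10 + 10 = 41.
Best is grinder, saw, shear, and punch with total output 42.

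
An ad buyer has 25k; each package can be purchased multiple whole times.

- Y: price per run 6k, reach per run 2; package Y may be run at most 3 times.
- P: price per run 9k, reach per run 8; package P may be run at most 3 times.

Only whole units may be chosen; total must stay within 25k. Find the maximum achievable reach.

18

This is a bounded integer knapsack.
Take 1×Y and 2×P: price 24 ≤ 25, reach 1·2 + 2·8 = 18.
No other integer combination yields more.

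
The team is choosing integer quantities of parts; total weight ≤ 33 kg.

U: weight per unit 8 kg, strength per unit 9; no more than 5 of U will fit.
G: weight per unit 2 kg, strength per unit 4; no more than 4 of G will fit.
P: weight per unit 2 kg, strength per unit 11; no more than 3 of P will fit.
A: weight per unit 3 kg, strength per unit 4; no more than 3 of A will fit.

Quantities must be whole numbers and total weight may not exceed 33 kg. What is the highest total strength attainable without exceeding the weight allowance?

P has the best ratio (11/2); taking only P gives at most 3×11 = 33 (stopped by the supply cap of 3).
Mixing does better — 2×U, 4×G, 3×P, and 1×A: weight 33 ≤ 33, strength 2·9 + 4·4 + 3·11 + 1·4 = 71.

71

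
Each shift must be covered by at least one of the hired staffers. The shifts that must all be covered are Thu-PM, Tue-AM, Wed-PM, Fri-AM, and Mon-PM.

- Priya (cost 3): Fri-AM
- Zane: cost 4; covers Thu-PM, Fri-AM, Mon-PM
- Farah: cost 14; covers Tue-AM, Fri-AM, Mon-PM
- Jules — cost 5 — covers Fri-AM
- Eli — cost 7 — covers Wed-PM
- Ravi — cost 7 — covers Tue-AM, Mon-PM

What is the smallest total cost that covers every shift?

18

This is a weighted set-cover instance.
Choose Zane, Eli, and Ravi: together they cover Thu-PM, Tue-AM, Wed-PM, Fri-AM, Mon-PM — every shift.
Total cost: 4 + 7 + 7 = 18.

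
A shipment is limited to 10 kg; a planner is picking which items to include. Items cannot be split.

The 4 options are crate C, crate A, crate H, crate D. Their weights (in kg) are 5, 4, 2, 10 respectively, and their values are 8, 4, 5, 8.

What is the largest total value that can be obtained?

Allowing fractional choices, the relaxed optimum would be about 16.0, but items are indivisible.
crate C + crate A: weight 5 + 4 = 9 ≤ 10, value 8 + 4 = 12.
crate C + crate H: weight 5 + 2 = 7 ≤ 10, value 8 + 5 = 13.
crate A + crate H: weight 4 + 2 = 6 ≤ 10, value 4 + 5 = 9.
Best is crate C and crate H with total value 13.

13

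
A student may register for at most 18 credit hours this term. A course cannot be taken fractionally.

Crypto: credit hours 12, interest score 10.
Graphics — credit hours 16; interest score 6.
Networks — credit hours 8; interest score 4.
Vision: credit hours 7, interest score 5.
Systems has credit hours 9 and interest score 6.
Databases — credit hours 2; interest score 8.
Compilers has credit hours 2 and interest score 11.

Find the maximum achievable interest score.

This is a 0-1 knapsack instance.
Allowing fractional choices, the relaxed optimum would be about 30.4, but courses are indivisible.
Vision + Databases + Compilers: credit hours 7 + 2 + 2 = 11 ≤ 18, interest score 5 + 8 + 11 = 24.
Crypto + Databases + Compilers: credit hours 12 + 2 + 2 = 16 ≤ 18, interest score 10 + 8 + 11 = 29.
Systems + Databases + Compilers: credit hours 9 + 2 + 2 = 13 ≤ 18, interest score 6 + 8 + 11 = 25.
Best is Crypto, Databases, and Compilers with total interest score 29.

29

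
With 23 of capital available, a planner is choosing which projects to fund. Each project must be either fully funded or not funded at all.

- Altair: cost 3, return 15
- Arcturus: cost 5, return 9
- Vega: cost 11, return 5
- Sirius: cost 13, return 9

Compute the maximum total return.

33

This is a 0-1 knapsack instance.
Allowing fractional choices, the relaxed optimum would be about 33.9, but projects are indivisible.
Altair + Arcturus + Sirius: cost 3 + 5 + 13 = 21 ≤ 23, return 15 + 9 + 9 = 33.
Altair + Arcturus + Vega: cost 3 + 5 + 11 = 19 ≤ 23, return 15 + 9 + 5 = 29.
Best is Altair, Arcturus, and Sirius with total return 33.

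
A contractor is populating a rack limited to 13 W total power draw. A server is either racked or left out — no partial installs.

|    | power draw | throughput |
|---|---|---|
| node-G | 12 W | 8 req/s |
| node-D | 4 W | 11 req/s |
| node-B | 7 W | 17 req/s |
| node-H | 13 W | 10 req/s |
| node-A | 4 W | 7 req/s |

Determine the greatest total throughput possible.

Allowing fractional choices, the relaxed optimum would be about 31.5, but servers are indivisible.
node-D + node-B: power draw 4 + 7 = 11 ≤ 13, throughput 11 + 17 = 28.
node-B + node-A: power draw 7 + 4 = 11 ≤ 13, throughput 17 + 7 = 24.
node-D + node-A: power draw 4 + 4 = 8 ≤ 13, throughput 11 + 7 = 18.
Best is node-D and node-B with total throughput 28.

28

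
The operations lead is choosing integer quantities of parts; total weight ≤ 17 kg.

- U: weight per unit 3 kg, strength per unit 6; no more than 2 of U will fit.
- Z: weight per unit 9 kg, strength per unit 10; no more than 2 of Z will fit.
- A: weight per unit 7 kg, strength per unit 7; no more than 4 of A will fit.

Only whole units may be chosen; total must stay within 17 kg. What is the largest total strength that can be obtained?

22

1×U and 2×A: weight 17 ≤ 17, strength 1·6 + 2·7 = 20.
2×U and 1×Z: weight 15 ≤ 17, strength 2·6 + 1·10 = 22.
Best is 22.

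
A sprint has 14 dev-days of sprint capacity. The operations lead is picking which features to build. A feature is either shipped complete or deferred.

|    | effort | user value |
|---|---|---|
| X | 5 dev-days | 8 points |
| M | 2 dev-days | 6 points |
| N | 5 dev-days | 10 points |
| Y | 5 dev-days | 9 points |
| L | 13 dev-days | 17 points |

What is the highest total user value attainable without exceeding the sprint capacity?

Allowing fractional choices, the relaxed optimum would be about 28.2, but features are indivisible.
X + M + N: effort 5 + 2 + 5 = 12 ≤ 14, user value 8 + 6 + 10 = 24.
M + N + Y: effort 2 + 5 + 5 = 12 ≤ 14, user value 6 + 10 + 9 = 25.
Best is M, N, and Y with total user value 25.

25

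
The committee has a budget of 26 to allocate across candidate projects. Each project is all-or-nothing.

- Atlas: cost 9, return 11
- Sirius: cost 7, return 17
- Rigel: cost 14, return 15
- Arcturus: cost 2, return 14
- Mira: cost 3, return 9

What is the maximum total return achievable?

Treat it as a binary knapsack problem.
Take Sirius, Rigel, Arcturus, and Mira: cost 7 + 14 + 2 + 3 = 26 ≤ 26, return 17 + 15 + 14 + 9 = 55.
No other feasible combination does better.

55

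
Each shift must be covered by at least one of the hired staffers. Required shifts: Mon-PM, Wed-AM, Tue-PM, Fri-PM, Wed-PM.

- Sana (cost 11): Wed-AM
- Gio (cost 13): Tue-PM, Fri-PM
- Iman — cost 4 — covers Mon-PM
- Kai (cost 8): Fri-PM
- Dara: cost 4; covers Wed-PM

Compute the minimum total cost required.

This is a weighted set-cover instance.
Choose Sana, Gio, Iman, and Dara: together they cover Mon-PM, Wed-AM, Tue-PM, Fri-PM, Wed-PM — every shift.
Total cost: 11 + 13 + 4 + 4 = 32.
No cover costs less than 32.

32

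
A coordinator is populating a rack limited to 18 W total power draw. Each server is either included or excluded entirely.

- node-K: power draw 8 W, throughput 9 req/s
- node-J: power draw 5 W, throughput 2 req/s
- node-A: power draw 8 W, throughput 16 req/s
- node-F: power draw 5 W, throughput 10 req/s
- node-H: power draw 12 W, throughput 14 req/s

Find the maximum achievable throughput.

28

Take node-J, node-A, and node-F: power draw 5 + 8 + 5 = 18 ≤ 18, throughput 2 + 16 + 10 = 28.
No other feasible combination does better.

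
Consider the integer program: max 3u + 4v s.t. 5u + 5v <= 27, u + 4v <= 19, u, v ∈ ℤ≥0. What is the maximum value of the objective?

Relaxing integrality, the LP optimum is 20.73 at (u,v) = (0.867, 4.53), which is not an integer point.
(u,v)=(1,4): 5·1+5·4=25≤27, 1·1+4·4=17≤19, objective 19.
(u,v)=(2,3): 5·2+5·3=25≤27, 1·2+4·3=14≤19, objective 18.
The best lattice point is (1,4), giving 19.

19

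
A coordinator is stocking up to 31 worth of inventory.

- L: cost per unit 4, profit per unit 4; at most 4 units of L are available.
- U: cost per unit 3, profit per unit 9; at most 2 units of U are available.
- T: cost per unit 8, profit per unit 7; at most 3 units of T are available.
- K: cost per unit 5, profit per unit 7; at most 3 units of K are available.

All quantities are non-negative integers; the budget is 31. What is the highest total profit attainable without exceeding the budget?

Take 2×L, 2×U, and 3×K: cost 29 ≤ 31, profit 2·4 + 2·9 + 3·7 = 47.
U has the best ratio (9/3) and is taken to its limit of 2; remaining capacity is filled optimally with the others.

47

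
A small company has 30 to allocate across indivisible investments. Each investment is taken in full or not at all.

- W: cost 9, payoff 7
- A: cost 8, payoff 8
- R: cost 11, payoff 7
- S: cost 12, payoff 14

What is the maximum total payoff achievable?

29

This is an integer program with binary decision variables.
Allowing fractional choices, the relaxed optimum would be about 29.6, but investments are indivisible.
W + A + S: cost 9 + 8 + 12 = 29 ≤ 30, payoff 7 + 8 + 14 = 29.
A + S: cost 8 + 12 = 20 ≤ 30, payoff 8 + 14 = 22.
Best is W, A, and S with total payoff 29.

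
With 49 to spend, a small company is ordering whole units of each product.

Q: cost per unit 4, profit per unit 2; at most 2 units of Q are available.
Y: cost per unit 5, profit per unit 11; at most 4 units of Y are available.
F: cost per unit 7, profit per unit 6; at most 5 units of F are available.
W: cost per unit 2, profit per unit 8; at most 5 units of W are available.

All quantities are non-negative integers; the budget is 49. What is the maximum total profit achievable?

Take 1×Q, 4×Y, 2×F, and 5×W: cost 48 ≤ 49, profit 1·2 + 4·11 + 2·6 + 5·8 = 98.
W has the best ratio (8/2) and is taken to its limit of 5; remaining capacity is filled optimally with the others.

98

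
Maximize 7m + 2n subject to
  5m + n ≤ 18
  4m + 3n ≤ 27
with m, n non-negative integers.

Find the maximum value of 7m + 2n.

The continuous relaxation peaks at (2.45, 5.73) with value 28.64; rounding to a feasible lattice point costs some objective.
(m,n)=(3,3): 5·3+1·3=18≤18, 4·3+3·3=21≤27, objective 27.
(m,n)=(2,6): 5·2+1·6=16≤18, 4·2+3·6=26≤27, objective 26.
(m,n)=(3,2): 5·3+1·2=17≤18, 4·3+3·2=18≤27, objective 25.
The best lattice point is (3,3), giving 27.

27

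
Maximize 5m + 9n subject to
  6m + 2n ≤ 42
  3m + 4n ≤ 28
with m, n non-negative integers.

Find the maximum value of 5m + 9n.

(m,n)=(0,7): 6·0+2·7=14≤42, 3·0+4·7=28≤28, objective 63.
(m,n)=(1,6): 6·1+2·6=18≤42, 3·1+4·6=27≤28, objective 59.
(m,n)=(0,6): 6·0+2·6=12≤42, 3·0+4·6=24≤28, objective 54.
Maximum is 63 at (m,n)=(0,7).

63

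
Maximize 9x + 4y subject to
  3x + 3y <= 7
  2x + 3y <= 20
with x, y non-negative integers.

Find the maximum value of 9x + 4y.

The continuous relaxation peaks at (2.33, 0) with value 21.00; rounding to a feasible lattice point costs some objective.
(x,y)=(2,0): 3·2+3·0=6≤7, 2·2+3·0=4≤20, objective 18.
(x,y)=(1,1): 3·1+3·1=6≤7, 2·1+3·1=5≤20, objective 13.
(x,y)=(1,0): 3·1+3·0=3≤7, 2·1+3·0=2≤20, objective 9.
No feasible integer point exceeds 18.

18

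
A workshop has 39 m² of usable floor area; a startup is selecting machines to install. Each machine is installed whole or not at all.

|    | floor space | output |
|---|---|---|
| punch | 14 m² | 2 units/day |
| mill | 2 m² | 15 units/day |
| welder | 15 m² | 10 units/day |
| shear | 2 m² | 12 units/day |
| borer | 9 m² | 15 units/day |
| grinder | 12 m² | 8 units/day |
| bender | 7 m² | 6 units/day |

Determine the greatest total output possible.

Take mill, welder, shear, borer, and bender: floor space 2 + 15 + 2 + 9 + 7 = 35 ≤ 39, output 15 + 10 + 12 + 15 + 6 = 58.
No other feasible combination does better.

58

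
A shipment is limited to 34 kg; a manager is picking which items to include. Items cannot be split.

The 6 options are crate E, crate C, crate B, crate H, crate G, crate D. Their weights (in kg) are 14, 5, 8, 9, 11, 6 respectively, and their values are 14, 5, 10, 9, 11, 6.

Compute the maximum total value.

36

This is an integer program with binary decision variables.
Take crate B, crate H, crate G, and crate D: weight 8 + 9 + 11 + 6 = 34 ≤ 34, value 10 + 9 + 11 + 6 = 36.
No other feasible combination does better.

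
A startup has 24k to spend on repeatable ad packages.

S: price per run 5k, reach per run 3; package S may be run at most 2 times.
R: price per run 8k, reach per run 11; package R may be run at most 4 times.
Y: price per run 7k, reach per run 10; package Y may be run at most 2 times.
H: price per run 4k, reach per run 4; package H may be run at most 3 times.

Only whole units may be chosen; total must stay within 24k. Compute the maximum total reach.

33

3×R: price 24 ≤ 24, reach 3·11 = 33.
2×R and 1×Y: price 23 ≤ 24, reach 2·11 + 1·10 = 32.
Best is 33.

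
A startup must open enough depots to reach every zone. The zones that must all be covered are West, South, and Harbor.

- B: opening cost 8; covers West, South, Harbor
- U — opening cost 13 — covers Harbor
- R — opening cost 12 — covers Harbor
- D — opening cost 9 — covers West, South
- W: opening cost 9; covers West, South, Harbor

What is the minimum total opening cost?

B alone covers West, South, Harbor — every zone.
Total opening cost: 8.

8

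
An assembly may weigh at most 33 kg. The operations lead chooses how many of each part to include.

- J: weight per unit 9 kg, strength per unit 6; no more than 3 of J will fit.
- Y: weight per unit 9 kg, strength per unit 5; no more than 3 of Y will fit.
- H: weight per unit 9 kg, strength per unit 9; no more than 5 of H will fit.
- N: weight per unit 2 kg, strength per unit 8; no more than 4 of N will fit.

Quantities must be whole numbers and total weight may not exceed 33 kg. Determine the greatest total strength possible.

51

N has the best ratio (8/2); taking only N gives at most 4×8 = 32 (stopped by the supply cap of 4).
Mixing does better — 3×H and 3×N: weight 33 ≤ 33, strength 3·9 + 3·8 = 51.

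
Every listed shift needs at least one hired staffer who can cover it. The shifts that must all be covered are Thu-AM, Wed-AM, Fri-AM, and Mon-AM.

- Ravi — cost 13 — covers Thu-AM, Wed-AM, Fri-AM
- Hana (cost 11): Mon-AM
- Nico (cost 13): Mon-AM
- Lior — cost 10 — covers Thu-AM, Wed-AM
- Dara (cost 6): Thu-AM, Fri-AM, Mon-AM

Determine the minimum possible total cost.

This is a weighted set-cover instance.
Choose Lior and Dara: together they cover Thu-AM, Wed-AM, Fri-AM, Mon-AM — every shift.
Total cost: 10 + 6 = 16.
No cover costs less than 16.

16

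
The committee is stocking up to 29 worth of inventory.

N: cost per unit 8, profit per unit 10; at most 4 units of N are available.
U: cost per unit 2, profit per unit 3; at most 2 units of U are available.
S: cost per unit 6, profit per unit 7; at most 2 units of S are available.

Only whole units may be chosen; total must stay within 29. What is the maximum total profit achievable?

36

2×N and 2×S: cost 28 ≤ 29, profit 2·10 + 2·7 = 34.
3×N and 2×U: cost 28 ≤ 29, profit 3·10 + 2·3 = 36.
Best is 36.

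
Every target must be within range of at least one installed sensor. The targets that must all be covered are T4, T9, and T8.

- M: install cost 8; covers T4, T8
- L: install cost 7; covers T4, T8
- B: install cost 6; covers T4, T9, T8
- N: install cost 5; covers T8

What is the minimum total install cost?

B alone covers T4, T9, T8 — every target.
Total install cost: 6.
No cover costs less than 6.

6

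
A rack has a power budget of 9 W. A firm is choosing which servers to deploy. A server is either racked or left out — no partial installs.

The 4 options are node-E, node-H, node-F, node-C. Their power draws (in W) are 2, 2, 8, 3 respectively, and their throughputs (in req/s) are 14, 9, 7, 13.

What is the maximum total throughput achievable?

36

Take node-E, node-H, and node-C: power draw 2 + 2 + 3 = 7 ≤ 9, throughput 14 + 9 + 13 = 36.
No other feasible combination does better.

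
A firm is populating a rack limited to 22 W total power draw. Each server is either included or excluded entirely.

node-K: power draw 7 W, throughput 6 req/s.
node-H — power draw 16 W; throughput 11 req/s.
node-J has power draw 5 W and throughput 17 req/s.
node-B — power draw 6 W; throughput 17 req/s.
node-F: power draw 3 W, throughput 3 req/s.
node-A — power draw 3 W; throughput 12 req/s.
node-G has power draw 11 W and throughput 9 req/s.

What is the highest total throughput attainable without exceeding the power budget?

This is an integer program with binary decision variables.
Take node-K, node-J, node-B, and node-A: power draw 7 + 5 + 6 + 3 = 21 ≤ 22, throughput 6 + 17 + 17 + 12 = 52.
No other feasible combination does better.

52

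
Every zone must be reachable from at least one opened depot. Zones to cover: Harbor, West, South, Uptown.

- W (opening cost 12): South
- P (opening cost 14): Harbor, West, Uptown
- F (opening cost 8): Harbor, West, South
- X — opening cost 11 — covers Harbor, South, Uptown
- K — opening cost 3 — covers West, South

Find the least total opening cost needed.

Choose X and K: together they cover Harbor, West, South, Uptown — every zone.
Total opening cost: 11 + 3 = 14.
No cover costs less than 14.

14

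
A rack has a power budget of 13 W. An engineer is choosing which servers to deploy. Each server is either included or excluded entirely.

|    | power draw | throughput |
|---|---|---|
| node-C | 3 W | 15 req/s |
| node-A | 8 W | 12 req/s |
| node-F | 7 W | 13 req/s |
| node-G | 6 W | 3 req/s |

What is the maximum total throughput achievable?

28

Allowing fractional choices, the relaxed optimum would be about 32.5, but servers are indivisible.
node-C + node-A: power draw 3 + 8 = 11 ≤ 13, throughput 15 + 12 = 27.
node-C + node-F: power draw 3 + 7 = 10 ≤ 13, throughput 15 + 13 = 28.
Best is node-C and node-F with total throughput 28.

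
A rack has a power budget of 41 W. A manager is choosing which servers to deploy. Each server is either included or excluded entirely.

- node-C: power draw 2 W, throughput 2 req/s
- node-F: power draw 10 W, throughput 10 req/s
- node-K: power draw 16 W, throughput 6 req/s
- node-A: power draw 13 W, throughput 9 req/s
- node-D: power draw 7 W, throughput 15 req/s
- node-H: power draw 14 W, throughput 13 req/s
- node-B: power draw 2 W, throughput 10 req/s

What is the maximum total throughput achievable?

node-C + node-A + node-D + node-H + node-B: power draw 2 + 13 + 7 + 14 + 2 = 38 ≤ 41, throughput 2 + 9 + 15 + 13 + 10 = 49.
node-C + node-F + node-D + node-H + node-B: power draw 2 + 10 + 7 + 14 + 2 = 35 ≤ 41, throughput 2 + 10 + 15 + 13 + 10 = 50.
node-F + node-D + node-H + node-B: power draw 10 + 7 + 14 + 2 = 33 ≤ 41, throughput 10 + 15 + 13 + 10 = 48.
Best is node-C, node-F, node-D, node-H, and node-B with total throughput 50.

50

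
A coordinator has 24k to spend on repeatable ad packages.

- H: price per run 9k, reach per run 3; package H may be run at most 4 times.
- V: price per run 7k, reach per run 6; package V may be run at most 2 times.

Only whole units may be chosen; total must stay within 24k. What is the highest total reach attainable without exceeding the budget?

1×H and 2×V: price 23 ≤ 24, reach 1·3 + 2·6 = 15.
2×V: price 14 ≤ 24, reach 2·6 = 12.
Best is 15.

15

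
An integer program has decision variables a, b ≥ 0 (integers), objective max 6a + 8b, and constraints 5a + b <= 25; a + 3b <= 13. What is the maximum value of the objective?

48

Relaxing integrality, the LP optimum is 49.43 at (a,b) = (4.43, 2.86), which is not an integer point.
(a,b)=(4,3): 5·4+1·3=23≤25, 1·4+3·3=13≤13, objective 48.
(a,b)=(3,3): 5·3+1·3=18≤25, 1·3+3·3=12≤13, objective 42.
(a,b)=(4,2): 5·4+1·2=22≤25, 1·4+3·2=10≤13, objective 40.
(a,b)=(3,2): 5·3+1·2=17≤25, 1·3+3·2=9≤13, objective 34.
Maximum is 48 at (a,b)=(4,3).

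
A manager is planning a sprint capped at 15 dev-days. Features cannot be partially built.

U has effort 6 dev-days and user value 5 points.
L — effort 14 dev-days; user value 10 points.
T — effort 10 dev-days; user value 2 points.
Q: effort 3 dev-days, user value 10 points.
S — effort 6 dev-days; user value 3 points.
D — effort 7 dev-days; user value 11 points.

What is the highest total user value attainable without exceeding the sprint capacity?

Take Q and D: effort 3 + 7 = 10 ≤ 15, user value 10 + 11 = 21.
No other feasible combination does better.

21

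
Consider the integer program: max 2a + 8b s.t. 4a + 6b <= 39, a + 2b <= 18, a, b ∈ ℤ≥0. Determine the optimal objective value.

The continuous relaxation peaks at (0, 6.5) with value 52.00; rounding to a feasible lattice point costs some objective.
(a,b)=(0,6): 4·0+6·6=36≤39, 1·0+2·6=12≤18, objective 48.
(a,b)=(1,5): 4·1+6·5=34≤39, 1·1+2·5=11≤18, objective 42.
(a,b)=(0,5): 4·0+6·5=30≤39, 1·0+2·5=10≤18, objective 40.
No feasible integer point exceeds 48.

48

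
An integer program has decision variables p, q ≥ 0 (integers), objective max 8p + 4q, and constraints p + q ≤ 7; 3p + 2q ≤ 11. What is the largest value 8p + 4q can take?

(p,q)=(3,1) is feasible, giving 28.
(p,q)=(3,0) is feasible, giving 24.
(p,q)=(2,2) is feasible, giving 24.
No feasible integer point exceeds 28.

28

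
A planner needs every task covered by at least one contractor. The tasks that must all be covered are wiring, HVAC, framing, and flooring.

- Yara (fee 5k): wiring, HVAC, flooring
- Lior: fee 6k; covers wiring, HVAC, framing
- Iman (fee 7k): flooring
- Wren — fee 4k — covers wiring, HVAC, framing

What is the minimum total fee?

9

Choose Yara and Wren: together they cover wiring, HVAC, framing, flooring — every task.
Total fee: 5 + 4 = 9.
No cover costs less than 9.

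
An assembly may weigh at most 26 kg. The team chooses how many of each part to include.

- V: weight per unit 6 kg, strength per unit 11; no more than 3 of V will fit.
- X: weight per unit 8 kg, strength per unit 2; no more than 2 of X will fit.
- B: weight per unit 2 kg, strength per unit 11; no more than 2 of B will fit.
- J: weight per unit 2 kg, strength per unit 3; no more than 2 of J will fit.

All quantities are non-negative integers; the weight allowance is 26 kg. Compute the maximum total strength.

61

3×V, 2×B, and 2×J: weight 26 ≤ 26, strength 3·11 + 2·11 + 2·3 = 61.
3×V, 2×B, and 1×J: weight 24 ≤ 26, strength 3·11 + 2·11 + 1·3 = 58.
Best is 61.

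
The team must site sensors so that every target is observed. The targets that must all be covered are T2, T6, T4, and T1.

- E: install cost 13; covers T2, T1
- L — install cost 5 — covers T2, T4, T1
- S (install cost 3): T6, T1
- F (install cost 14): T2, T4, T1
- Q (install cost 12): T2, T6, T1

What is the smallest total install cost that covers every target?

Choose L and S: together they cover T2, T6, T4, T1 — every target.
Total install cost: 5 + 3 = 8.
No cover costs less than 8.

8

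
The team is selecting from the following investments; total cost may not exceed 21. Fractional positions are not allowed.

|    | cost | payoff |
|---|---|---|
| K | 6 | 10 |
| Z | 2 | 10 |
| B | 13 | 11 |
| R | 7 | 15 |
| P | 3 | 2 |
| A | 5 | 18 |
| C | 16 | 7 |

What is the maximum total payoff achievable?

53

This is an integer program with binary decision variables.
K + Z + R + A: cost 6 + 2 + 7 + 5 = 20 ≤ 21, payoff 10 + 10 + 15 + 18 = 53.
Z + R + P + A: cost 2 + 7 + 3 + 5 = 17 ≤ 21, payoff 10 + 15 + 2 + 18 = 45.
K + R + P + A: cost 6 + 7 + 3 + 5 = 21 ≤ 21, payoff 10 + 15 + 2 + 18 = 45.
Best is K, Z, R, and A with total payoff 53.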